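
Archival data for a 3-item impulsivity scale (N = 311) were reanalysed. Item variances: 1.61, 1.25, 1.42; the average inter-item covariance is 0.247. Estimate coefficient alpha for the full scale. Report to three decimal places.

sum of item variances = 1.61 + 1.25 + 1.42 = 4.28
Sum of the 3 distinct covariances = 3 × 0.247 = 0.741
σ²_total = sum of item variances + 2·Σcov = 4.28 + 2 × 0.741 = 5.762
α = (3/2)·(1 − 4.28/5.762) = 0.386

α = 0.386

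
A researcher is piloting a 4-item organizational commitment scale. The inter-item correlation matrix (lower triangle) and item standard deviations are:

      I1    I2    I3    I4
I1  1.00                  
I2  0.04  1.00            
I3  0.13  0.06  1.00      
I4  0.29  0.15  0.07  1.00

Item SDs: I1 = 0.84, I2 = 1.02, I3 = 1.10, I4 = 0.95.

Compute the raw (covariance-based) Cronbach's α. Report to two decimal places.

Cronbach's α = 0.34

Σσ²ᵢ = 0.84² + 1.02² + 1.10² + 0.95² = 3.8585
Covariances σ_ij = r_ij · s_i · s_j:
  σ(I1,I2) = 0.04 × 0.84 × 1.02 = 0.0343
  σ(I1,I3) = 0.13 × 0.84 × 1.10 = 0.1201
  σ(I1,I4) = 0.29 × 0.84 × 0.95 = 0.2314
  σ(I2,I3) = 0.06 × 1.02 × 1.10 = 0.0673
  σ(I2,I4) = 0.15 × 1.02 × 0.95 = 0.1453
  σ(I3,I4) = 0.07 × 1.10 × 0.95 = 0.0732
σ²_T = Σσ²ᵢ + 2·Σσ_ij = 3.8585 + 2 × 0.6716 = 5.2017
α = (4/3)·(1 − 3.8585/5.2017) = 0.34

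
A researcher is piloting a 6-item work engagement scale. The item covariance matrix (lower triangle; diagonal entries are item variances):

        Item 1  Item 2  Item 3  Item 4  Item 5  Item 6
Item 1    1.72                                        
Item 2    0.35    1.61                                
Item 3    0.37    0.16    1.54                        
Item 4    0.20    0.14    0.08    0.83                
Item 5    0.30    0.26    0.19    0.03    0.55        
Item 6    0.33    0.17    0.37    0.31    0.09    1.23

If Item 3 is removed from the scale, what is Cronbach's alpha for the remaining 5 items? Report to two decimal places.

Cronbach's alpha = 0.53

Remaining items: Item 1, Item 2, Item 4, Item 5, Item 6 (k = 5).
sum of item variances = 1.72 + 1.61 + 0.83 + 0.55 + 1.23 = 5.94
total variance = 5.94 + 2 × 2.18 = 10.30
α (item deleted) = (5/4)·(1 − 5.94/10.30) = 0.53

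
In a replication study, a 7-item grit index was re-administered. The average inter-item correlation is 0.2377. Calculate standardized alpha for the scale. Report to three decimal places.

α = 0.686

Standardized α = k·r̄ / (1 + (k−1)·r̄) = 7 × 0.2377 / (1 + 6 × 0.2377)
  = 1.6639 / 2.4262 = 0.686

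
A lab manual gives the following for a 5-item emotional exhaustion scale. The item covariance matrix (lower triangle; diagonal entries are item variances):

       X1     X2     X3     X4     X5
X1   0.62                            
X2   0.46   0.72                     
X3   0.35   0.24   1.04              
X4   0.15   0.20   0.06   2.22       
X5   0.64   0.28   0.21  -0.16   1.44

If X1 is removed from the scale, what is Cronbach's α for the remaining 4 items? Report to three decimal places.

Remaining items: X2, X3, X4, X5 (k = 4).
ΣVar(i) = 0.72 + 1.04 + 2.22 + 1.44 = 5.42
σ²_total = 5.42 + 2 × 0.83 = 7.08
α (item deleted) = (4/3)·(1 − 5.42/7.08) = 0.313

Cronbach's α = 0.313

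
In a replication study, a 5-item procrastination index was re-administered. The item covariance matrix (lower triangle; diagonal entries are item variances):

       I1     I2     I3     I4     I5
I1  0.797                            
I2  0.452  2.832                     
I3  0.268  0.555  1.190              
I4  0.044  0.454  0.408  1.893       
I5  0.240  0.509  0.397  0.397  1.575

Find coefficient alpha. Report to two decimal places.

coefficient alpha = 0.59

sum of item variances = 0.797 + 2.832 + 1.190 + 1.893 + 1.575 = 8.287
Σ_{i<j} σ_ij = 3.724
total variance = 8.287 + 2 × 3.724 = 15.735
α = (k/(k−1))·(1 − sum of item variances/total variance) = (5/4)·(1 − 8.287/15.735) = 0.59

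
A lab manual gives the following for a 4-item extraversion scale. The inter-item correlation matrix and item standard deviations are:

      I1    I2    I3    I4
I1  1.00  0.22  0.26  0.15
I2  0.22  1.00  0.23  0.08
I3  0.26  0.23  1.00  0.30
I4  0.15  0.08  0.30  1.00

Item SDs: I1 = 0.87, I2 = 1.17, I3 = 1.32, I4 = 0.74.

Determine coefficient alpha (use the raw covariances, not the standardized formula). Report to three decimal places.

α = 0.503

Σσ²ᵢ = 0.87² + 1.17² + 1.32² + 0.74² = 4.4158
Covariances σ_ij = r_ij · s_i · s_j:
  σ(I1,I2) = 0.22 × 0.87 × 1.17 = 0.2239
  σ(I1,I3) = 0.26 × 0.87 × 1.32 = 0.2986
  σ(I1,I4) = 0.15 × 0.87 × 0.74 = 0.0966
  σ(I2,I3) = 0.23 × 1.17 × 1.32 = 0.3552
  σ(I2,I4) = 0.08 × 1.17 × 0.74 = 0.0693
  σ(I3,I4) = 0.30 × 1.32 × 0.74 = 0.2930
σ²_T = Σσ²ᵢ + 2·Σσ_ij = 4.4158 + 2 × 1.3366 = 7.0890
α = (4/3)·(1 − 4.4158/7.0890) = 0.503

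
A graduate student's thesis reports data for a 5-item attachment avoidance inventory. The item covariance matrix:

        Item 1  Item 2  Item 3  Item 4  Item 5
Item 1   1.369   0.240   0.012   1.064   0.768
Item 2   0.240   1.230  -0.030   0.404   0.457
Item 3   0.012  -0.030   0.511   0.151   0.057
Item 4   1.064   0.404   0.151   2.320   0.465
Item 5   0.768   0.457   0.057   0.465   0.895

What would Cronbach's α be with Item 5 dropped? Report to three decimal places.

Remaining items: Item 1, Item 2, Item 3, Item 4 (k = 4).
Σσᵢ² = 1.369 + 1.230 + 0.511 + 2.320 = 5.430
total variance = 5.430 + 2 × 1.841 = 9.112
α (item deleted) = (4/3)·(1 − 5.430/9.112) = 0.539

α = 0.539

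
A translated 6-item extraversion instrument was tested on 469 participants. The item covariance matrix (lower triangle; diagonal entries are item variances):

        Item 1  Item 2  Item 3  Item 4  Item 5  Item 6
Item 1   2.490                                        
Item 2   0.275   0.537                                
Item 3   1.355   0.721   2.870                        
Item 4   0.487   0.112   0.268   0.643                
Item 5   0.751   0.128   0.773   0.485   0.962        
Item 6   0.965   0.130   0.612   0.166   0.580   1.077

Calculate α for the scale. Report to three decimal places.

α = 0.775

ΣVar(i) = 2.490 + 0.537 + 2.870 + 0.643 + 0.962 + 1.077 = 8.579
Σ_{i<j} σ_ij = 7.808
Var(T) = 8.579 + 2 × 7.808 = 24.195
α = (k/(k−1))·(1 − ΣVar(i)/Var(T)) = (6/5)·(1 − 8.579/24.195) = 0.775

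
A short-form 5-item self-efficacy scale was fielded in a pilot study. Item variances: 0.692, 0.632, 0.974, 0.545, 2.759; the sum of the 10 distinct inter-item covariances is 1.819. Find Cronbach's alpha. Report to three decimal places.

sum of item variances = 0.692 + 0.632 + 0.974 + 0.545 + 2.759 = 5.602
Sum of distinct covariances = 1.819
total variance = sum of item variances + 2·Σcov = 5.602 + 2 × 1.819 = 9.240
α = (5/4)·(1 − 5.602/9.240) = 0.492

Cronbach's alpha = 0.492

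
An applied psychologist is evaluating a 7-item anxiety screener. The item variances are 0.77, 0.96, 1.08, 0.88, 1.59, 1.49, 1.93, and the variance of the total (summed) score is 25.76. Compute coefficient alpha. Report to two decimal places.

coefficient alpha = 0.77

Σσᵢ² = 0.77 + 0.96 + 1.08 + 0.88 + 1.59 + 1.49 + 1.93 = 8.70
α = (k/(k−1))·(1 − Σσᵢ²/Var(T)) = (7/6)·(1 − 8.70/25.76) = 0.77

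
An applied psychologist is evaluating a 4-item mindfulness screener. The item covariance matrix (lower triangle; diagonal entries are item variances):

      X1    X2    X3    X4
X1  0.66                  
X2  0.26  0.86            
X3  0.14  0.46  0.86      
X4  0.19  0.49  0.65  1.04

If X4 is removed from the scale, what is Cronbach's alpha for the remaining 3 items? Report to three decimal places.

Remaining items: X1, X2, X3 (k = 3).
ΣVar(i) = 0.66 + 0.86 + 0.86 = 2.38
total variance = 2.38 + 2 × 0.86 = 4.10
α (item deleted) = (3/2)·(1 − 2.38/4.10) = 0.629

α = 0.629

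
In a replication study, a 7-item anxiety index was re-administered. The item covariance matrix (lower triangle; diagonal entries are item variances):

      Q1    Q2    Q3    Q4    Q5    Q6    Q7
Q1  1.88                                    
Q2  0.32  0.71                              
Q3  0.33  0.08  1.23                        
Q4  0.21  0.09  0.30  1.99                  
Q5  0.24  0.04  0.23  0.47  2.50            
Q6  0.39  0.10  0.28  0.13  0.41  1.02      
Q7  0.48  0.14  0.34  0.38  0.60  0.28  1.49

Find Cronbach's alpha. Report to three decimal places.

α = 0.606

ΣVar(i) = 1.88 + 0.71 + 1.23 + 1.99 + 2.50 + 1.02 + 1.49 = 10.82
Sum of off-diagonal covariances = 5.84
Var(T) = 10.82 + 2 × 5.84 = 22.50
α = (k/(k−1))·(1 − ΣVar(i)/Var(T)) = (7/6)·(1 − 10.82/22.50) = 0.606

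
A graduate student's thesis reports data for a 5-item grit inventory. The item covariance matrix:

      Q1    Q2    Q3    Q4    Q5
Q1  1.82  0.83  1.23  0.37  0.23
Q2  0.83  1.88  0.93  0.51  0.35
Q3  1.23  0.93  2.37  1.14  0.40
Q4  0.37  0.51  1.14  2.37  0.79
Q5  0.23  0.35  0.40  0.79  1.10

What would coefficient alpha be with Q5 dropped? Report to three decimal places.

Remaining items: Q1, Q2, Q3, Q4 (k = 4).
Σσᵢ² = 1.82 + 1.88 + 2.37 + 2.37 = 8.44
Var(T) = 8.44 + 2 × 5.01 = 18.46
α (item deleted) = (4/3)·(1 − 8.44/18.46) = 0.724

α = 0.724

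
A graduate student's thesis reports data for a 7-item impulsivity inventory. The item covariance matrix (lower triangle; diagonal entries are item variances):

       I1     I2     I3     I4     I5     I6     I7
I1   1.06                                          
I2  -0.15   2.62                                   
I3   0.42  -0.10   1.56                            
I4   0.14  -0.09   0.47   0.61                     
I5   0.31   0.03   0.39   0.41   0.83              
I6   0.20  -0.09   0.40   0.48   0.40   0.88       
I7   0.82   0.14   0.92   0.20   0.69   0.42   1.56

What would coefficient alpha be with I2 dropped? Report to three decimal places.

Remaining items: I1, I3, I4, I5, I6, I7 (k = 6).
Σσ²ᵢ = 1.06 + 1.56 + 0.61 + 0.83 + 0.88 + 1.56 = 6.50
Var(T) = 6.50 + 2 × 6.67 = 19.84
α (item deleted) = (6/5)·(1 − 6.50/19.84) = 0.807

α = 0.807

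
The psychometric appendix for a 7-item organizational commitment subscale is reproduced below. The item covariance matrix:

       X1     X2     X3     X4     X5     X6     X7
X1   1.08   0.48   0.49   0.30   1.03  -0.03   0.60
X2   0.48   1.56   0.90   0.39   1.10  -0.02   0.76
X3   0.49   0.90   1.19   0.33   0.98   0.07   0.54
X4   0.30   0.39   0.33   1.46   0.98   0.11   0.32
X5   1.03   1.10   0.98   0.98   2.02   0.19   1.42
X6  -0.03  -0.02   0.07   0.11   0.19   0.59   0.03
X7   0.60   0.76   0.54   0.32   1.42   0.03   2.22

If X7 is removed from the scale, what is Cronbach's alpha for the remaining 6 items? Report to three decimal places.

Remaining items: X1, X2, X3, X4, X5, X6 (k = 6).
Σσᵢ² = 1.08 + 1.56 + 1.19 + 1.46 + 2.02 + 0.59 = 7.90
σ²_T = 7.90 + 2 × 7.30 = 22.50
α (item deleted) = (6/5)·(1 − 7.90/22.50) = 0.779

α = 0.779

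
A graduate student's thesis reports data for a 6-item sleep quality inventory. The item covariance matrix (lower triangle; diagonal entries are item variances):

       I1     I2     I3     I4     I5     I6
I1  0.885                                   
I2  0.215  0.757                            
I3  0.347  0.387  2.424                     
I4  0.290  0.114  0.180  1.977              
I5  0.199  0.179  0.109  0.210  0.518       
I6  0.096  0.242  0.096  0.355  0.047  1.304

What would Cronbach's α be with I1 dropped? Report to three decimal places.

Remaining items: I2, I3, I4, I5, I6 (k = 5).
Σσ²ᵢ = 0.757 + 2.424 + 1.977 + 0.518 + 1.304 = 6.980
σ²_total = 6.980 + 2 × 1.919 = 10.818
α (item deleted) = (5/4)·(1 − 6.980/10.818) = 0.443

Cronbach's α = 0.443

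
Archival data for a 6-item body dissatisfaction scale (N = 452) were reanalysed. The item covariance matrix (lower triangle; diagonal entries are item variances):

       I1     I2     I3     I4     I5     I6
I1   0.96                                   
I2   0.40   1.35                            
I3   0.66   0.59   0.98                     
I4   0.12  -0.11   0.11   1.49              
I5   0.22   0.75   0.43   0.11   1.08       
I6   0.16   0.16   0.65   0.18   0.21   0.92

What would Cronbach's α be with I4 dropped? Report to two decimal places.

Cronbach's α = 0.77

Remaining items: I1, I2, I3, I5, I6 (k = 5).
sum of item variances = 0.96 + 1.35 + 0.98 + 1.08 + 0.92 = 5.29
σ²_T = 5.29 + 2 × 4.23 = 13.75
α (item deleted) = (5/4)·(1 − 5.29/13.75) = 0.77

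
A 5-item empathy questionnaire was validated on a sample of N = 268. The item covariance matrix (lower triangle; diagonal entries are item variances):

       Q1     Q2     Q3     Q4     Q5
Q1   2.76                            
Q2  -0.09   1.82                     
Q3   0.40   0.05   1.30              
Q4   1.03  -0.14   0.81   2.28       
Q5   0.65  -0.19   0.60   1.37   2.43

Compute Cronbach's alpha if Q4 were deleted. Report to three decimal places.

Cronbach's alpha = 0.340

Remaining items: Q1, Q2, Q3, Q5 (k = 4).
sum of item variances = 2.76 + 1.82 + 1.30 + 2.43 = 8.31
σ²_T = 8.31 + 2 × 1.42 = 11.15
α (item deleted) = (4/3)·(1 − 8.31/11.15) = 0.340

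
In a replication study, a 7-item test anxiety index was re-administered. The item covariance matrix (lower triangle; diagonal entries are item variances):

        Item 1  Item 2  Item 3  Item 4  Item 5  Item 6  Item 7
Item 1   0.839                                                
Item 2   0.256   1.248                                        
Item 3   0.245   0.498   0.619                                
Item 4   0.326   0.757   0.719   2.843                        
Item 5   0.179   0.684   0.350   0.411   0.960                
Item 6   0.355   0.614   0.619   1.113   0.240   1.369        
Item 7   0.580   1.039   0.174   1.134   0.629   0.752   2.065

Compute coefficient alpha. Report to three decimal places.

Σσ²ᵢ = 0.839 + 1.248 + 0.619 + 2.843 + 0.960 + 1.369 + 2.065 = 9.943
Sum of off-diagonal covariances = 11.674
Var(T) = 9.943 + 2 × 11.674 = 33.291
α = (k/(k−1))·(1 − Σσ²ᵢ/Var(T)) = (7/6)·(1 − 9.943/33.291) = 0.818

α = 0.818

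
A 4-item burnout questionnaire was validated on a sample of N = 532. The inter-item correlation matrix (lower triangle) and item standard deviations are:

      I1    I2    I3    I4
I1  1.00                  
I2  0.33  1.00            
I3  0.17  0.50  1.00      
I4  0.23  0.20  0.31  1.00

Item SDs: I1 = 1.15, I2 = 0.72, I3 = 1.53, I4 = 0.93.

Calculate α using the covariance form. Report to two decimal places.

Σσ²ᵢ = 1.15² + 0.72² + 1.53² + 0.93² = 5.0467
Covariances σ_ij = r_ij · s_i · s_j:
  σ(I1,I2) = 0.33 × 1.15 × 0.72 = 0.2732
  σ(I1,I3) = 0.17 × 1.15 × 1.53 = 0.2991
  σ(I1,I4) = 0.23 × 1.15 × 0.93 = 0.2460
  σ(I2,I3) = 0.50 × 0.72 × 1.53 = 0.5508
  σ(I2,I4) = 0.20 × 0.72 × 0.93 = 0.1339
  σ(I3,I4) = 0.31 × 1.53 × 0.93 = 0.4411
σ²_T = Σσ²ᵢ + 2·Σσ_ij = 5.0467 + 2 × 1.9441 = 8.9349
α = (4/3)·(1 − 5.0467/8.9349) = 0.58

α = 0.58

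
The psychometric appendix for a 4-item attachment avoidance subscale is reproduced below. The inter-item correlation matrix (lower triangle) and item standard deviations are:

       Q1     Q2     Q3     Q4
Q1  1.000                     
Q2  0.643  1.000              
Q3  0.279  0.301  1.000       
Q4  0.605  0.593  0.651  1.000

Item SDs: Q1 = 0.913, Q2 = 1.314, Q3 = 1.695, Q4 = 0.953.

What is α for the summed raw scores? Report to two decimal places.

Σσ²ᵢ = 0.913² + 1.314² + 1.695² + 0.953² = 6.3414
Covariances σ_ij = r_ij · s_i · s_j:
  σ(Q1,Q2) = 0.643 × 0.913 × 1.314 = 0.7714
  σ(Q1,Q3) = 0.279 × 0.913 × 1.695 = 0.4318
  σ(Q1,Q4) = 0.605 × 0.913 × 0.953 = 0.5264
  σ(Q2,Q3) = 0.301 × 1.314 × 1.695 = 0.6704
  σ(Q2,Q4) = 0.593 × 1.314 × 0.953 = 0.7426
  σ(Q3,Q4) = 0.651 × 1.695 × 0.953 = 1.0516
σ²_T = Σσ²ᵢ + 2·Σσ_ij = 6.3414 + 2 × 4.1942 = 14.7298
α = (4/3)·(1 − 6.3414/14.7298) = 0.76

α = 0.76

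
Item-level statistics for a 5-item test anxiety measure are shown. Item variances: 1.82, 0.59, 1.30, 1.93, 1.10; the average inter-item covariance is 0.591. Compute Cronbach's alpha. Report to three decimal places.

α = 0.796

Σσᵢ² = 1.82 + 0.59 + 1.30 + 1.93 + 1.10 = 6.74
Sum of the 10 distinct covariances = 10 × 0.591 = 5.910
total variance = Σσᵢ² + 2·Σcov = 6.74 + 2 × 5.910 = 18.560
α = (5/4)·(1 − 6.74/18.560) = 0.796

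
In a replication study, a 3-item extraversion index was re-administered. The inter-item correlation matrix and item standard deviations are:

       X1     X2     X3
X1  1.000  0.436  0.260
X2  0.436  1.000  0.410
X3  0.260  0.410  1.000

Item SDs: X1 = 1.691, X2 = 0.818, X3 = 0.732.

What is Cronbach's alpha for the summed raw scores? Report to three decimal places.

α = 0.548

Σσ²ᵢ = 1.691² + 0.818² + 0.732² = 4.0644
Covariances σ_ij = r_ij · s_i · s_j:
  σ(X1,X2) = 0.436 × 1.691 × 0.818 = 0.6031
  σ(X1,X3) = 0.260 × 1.691 × 0.732 = 0.3218
  σ(X2,X3) = 0.410 × 0.818 × 0.732 = 0.2455
σ²_T = Σσ²ᵢ + 2·Σσ_ij = 4.0644 + 2 × 1.1704 = 6.4052
α = (3/2)·(1 − 4.0644/6.4052) = 0.548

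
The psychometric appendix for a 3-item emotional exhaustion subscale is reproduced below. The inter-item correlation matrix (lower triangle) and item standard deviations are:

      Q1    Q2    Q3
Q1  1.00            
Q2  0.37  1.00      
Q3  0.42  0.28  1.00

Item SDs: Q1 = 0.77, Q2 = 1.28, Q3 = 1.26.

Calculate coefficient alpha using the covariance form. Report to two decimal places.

Σσ²ᵢ = 0.77² + 1.28² + 1.26² = 3.8189
Covariances σ_ij = r_ij · s_i · s_j:
  σ(Q1,Q2) = 0.37 × 0.77 × 1.28 = 0.3647
  σ(Q1,Q3) = 0.42 × 0.77 × 1.26 = 0.4075
  σ(Q2,Q3) = 0.28 × 1.28 × 1.26 = 0.4516
σ²_T = Σσ²ᵢ + 2·Σσ_ij = 3.8189 + 2 × 1.2238 = 6.2665
α = (3/2)·(1 − 3.8189/6.2665) = 0.59

α = 0.59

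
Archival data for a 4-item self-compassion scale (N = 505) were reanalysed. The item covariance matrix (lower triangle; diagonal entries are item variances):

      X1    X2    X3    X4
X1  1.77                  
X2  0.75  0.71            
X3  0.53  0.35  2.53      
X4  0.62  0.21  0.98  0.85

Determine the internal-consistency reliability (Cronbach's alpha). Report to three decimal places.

Σσᵢ² = 1.77 + 0.71 + 2.53 + 0.85 = 5.86
Σ_{i<j} σ_ij = 3.44
σ²_T = 5.86 + 2 × 3.44 = 12.74
α = (k/(k−1))·(1 − Σσᵢ²/σ²_T) = (4/3)·(1 − 5.86/12.74) = 0.720

α = 0.720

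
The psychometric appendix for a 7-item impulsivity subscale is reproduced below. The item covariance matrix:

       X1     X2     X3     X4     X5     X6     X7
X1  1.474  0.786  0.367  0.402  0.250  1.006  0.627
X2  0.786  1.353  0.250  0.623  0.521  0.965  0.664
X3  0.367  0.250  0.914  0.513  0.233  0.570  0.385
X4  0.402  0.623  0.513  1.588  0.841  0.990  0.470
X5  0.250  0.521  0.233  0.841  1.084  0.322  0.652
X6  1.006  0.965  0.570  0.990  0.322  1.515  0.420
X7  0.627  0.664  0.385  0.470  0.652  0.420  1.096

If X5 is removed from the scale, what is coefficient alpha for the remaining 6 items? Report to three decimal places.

Remaining items: X1, X2, X3, X4, X6, X7 (k = 6).
Σσ²ᵢ = 1.474 + 1.353 + 0.914 + 1.588 + 1.515 + 1.096 = 7.940
σ²_total = 7.940 + 2 × 9.038 = 26.016
α (item deleted) = (6/5)·(1 − 7.940/26.016) = 0.834

α = 0.834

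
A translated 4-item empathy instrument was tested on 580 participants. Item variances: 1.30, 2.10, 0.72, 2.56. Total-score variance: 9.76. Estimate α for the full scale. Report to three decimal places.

sum of item variances = 1.30 + 2.10 + 0.72 + 2.56 = 6.68
α = (k/(k−1))·(1 − sum of item variances/σ²_T) = (4/3)·(1 − 6.68/9.76) = 0.421

α = 0.421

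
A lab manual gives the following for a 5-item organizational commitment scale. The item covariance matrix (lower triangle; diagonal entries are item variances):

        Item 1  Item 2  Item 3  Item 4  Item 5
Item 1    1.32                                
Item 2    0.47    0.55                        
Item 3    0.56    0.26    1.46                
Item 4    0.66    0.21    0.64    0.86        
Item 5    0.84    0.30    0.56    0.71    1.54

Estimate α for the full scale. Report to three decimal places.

α = 0.807

Σσ²ᵢ = 1.32 + 0.55 + 1.46 + 0.86 + 1.54 = 5.73
Sum of off-diagonal covariances = 5.21
total variance = 5.73 + 2 × 5.21 = 16.15
α = (k/(k−1))·(1 − Σσ²ᵢ/total variance) = (5/4)·(1 − 5.73/16.15) = 0.807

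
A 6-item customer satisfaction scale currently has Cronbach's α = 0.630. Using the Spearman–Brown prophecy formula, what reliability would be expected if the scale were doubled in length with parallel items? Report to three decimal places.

Length factor m = 2
α' = m·α / (1 + (m−1)·α)
   = 2 × 0.630 / (1 + (2 − 1) × 0.630)
   = 1.2600 / 1.6300 = 0.773

predicted reliability = 0.773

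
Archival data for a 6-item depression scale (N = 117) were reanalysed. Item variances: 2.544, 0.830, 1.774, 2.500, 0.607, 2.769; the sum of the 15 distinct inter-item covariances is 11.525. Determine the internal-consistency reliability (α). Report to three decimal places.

α = 0.812

Σσ²ᵢ = 2.544 + 0.830 + 1.774 + 2.500 + 0.607 + 2.769 = 11.024
Sum of distinct covariances = 11.525
σ²_total = Σσ²ᵢ + 2·Σcov = 11.024 + 2 × 11.525 = 34.074
α = (6/5)·(1 − 11.024/34.074) = 0.812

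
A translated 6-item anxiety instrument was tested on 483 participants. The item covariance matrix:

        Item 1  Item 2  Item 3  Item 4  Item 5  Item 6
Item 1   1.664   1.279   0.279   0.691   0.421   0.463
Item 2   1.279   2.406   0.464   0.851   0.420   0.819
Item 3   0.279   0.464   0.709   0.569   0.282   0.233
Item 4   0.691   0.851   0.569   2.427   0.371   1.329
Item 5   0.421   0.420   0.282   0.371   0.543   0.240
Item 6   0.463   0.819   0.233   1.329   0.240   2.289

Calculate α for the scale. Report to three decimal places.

α = 0.761

Σσᵢ² = 1.664 + 2.406 + 0.709 + 2.427 + 0.543 + 2.289 = 10.038
Sum of the distinct covariances = 8.711
σ²_T = 10.038 + 2 × 8.711 = 27.460
α = (k/(k−1))·(1 − Σσᵢ²/σ²_T) = (6/5)·(1 − 10.038/27.460) = 0.761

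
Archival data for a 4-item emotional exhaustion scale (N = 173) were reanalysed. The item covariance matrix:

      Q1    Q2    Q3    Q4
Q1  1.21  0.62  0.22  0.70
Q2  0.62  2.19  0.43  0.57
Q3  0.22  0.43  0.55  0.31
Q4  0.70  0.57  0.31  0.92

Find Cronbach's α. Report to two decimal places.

ΣVar(i) = 1.21 + 2.19 + 0.55 + 0.92 = 4.87
Sum of off-diagonal covariances = 2.85
σ²_T = 4.87 + 2 × 2.85 = 10.57
α = (k/(k−1))·(1 − ΣVar(i)/σ²_T) = (4/3)·(1 − 4.87/10.57) = 0.72

α = 0.72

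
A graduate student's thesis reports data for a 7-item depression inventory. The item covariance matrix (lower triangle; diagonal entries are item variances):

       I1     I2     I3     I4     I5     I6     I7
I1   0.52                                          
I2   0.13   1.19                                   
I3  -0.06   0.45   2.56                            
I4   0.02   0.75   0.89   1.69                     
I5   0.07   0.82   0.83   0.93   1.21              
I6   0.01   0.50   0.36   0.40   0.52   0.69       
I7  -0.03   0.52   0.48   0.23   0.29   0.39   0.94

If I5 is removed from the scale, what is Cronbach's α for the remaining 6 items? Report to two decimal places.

Cronbach's α = 0.68

Remaining items: I1, I2, I3, I4, I6, I7 (k = 6).
sum of item variances = 0.52 + 1.19 + 2.56 + 1.69 + 0.69 + 0.94 = 7.59
total variance = 7.59 + 2 × 5.04 = 17.67
α (item deleted) = (6/5)·(1 − 7.59/17.67) = 0.68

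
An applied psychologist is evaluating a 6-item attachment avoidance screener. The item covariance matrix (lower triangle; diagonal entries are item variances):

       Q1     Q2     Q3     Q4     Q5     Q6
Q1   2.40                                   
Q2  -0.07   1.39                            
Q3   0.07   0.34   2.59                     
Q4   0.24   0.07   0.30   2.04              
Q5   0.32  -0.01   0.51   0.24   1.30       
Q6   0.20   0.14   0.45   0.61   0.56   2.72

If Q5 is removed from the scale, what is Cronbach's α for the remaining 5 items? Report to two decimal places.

Remaining items: Q1, Q2, Q3, Q4, Q6 (k = 5).
Σσᵢ² = 2.40 + 1.39 + 2.59 + 2.04 + 2.72 = 11.14
Var(T) = 11.14 + 2 × 2.35 = 15.84
α (item deleted) = (5/4)·(1 − 11.14/15.84) = 0.37

Cronbach's α = 0.37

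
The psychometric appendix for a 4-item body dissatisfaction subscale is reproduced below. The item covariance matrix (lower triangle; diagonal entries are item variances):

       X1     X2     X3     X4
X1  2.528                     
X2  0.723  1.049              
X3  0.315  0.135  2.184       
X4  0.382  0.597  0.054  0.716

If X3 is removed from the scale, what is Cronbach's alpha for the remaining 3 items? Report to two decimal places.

Cronbach's alpha = 0.66

Remaining items: X1, X2, X4 (k = 3).
Σσᵢ² = 2.528 + 1.049 + 0.716 = 4.293
Var(T) = 4.293 + 2 × 1.702 = 7.697
α (item deleted) = (3/2)·(1 − 4.293/7.697) = 0.66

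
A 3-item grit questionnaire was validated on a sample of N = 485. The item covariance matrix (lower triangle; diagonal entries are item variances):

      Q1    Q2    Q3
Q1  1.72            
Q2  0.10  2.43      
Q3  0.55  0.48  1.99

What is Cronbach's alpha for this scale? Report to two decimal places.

Σσ²ᵢ = 1.72 + 2.43 + 1.99 = 6.14
Sum of off-diagonal covariances = 1.13
total variance = 6.14 + 2 × 1.13 = 8.40
α = (k/(k−1))·(1 − Σσ²ᵢ/total variance) = (3/2)·(1 − 6.14/8.40) = 0.40

α = 0.40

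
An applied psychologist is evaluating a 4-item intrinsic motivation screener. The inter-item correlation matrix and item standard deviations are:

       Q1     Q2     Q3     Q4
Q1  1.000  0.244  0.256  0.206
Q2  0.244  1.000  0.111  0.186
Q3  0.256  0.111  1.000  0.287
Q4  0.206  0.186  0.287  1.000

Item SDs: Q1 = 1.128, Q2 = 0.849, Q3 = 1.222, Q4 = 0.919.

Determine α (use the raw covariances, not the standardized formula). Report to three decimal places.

Σσ²ᵢ = 1.128² + 0.849² + 1.222² + 0.919² = 4.3310
Covariances σ_ij = r_ij · s_i · s_j:
  σ(Q1,Q2) = 0.244 × 1.128 × 0.849 = 0.2337
  σ(Q1,Q3) = 0.256 × 1.128 × 1.222 = 0.3529
  σ(Q1,Q4) = 0.206 × 1.128 × 0.919 = 0.2135
  σ(Q2,Q3) = 0.111 × 0.849 × 1.222 = 0.1152
  σ(Q2,Q4) = 0.186 × 0.849 × 0.919 = 0.1451
  σ(Q3,Q4) = 0.287 × 1.222 × 0.919 = 0.3223
σ²_T = Σσ²ᵢ + 2·Σσ_ij = 4.3310 + 2 × 1.3827 = 7.0964
α = (4/3)·(1 − 4.3310/7.0964) = 0.520

α = 0.520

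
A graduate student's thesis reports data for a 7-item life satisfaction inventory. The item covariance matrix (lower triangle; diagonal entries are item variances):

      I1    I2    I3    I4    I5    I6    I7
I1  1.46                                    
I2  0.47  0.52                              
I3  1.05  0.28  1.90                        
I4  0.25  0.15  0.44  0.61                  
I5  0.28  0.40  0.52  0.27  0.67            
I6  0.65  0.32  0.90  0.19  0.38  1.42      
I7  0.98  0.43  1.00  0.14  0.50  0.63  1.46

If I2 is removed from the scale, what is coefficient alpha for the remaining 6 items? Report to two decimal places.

Remaining items: I1, I3, I4, I5, I6, I7 (k = 6).
Σσ²ᵢ = 1.46 + 1.90 + 0.61 + 0.67 + 1.42 + 1.46 = 7.52
Var(T) = 7.52 + 2 × 8.18 = 23.88
α (item deleted) = (6/5)·(1 − 7.52/23.88) = 0.82

α = 0.82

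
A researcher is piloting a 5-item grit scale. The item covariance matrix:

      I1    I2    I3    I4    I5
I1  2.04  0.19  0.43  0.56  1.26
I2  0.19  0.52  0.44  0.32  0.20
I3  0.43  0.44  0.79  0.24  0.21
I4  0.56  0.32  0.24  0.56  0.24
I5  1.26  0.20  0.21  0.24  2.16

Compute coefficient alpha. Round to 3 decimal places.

α = 0.718

Σσᵢ² = 2.04 + 0.52 + 0.79 + 0.56 + 2.16 = 6.07
Sum of the distinct covariances = 4.09
Var(T) = 6.07 + 2 × 4.09 = 14.25
α = (k/(k−1))·(1 − Σσᵢ²/Var(T)) = (5/4)·(1 − 6.07/14.25) = 0.718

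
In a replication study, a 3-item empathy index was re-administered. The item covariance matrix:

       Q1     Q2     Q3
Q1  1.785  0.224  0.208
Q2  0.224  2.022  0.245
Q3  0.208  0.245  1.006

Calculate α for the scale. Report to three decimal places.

ΣVar(i) = 1.785 + 2.022 + 1.006 = 4.813
Σ_{i<j} σ_ij = 0.677
Var(T) = 4.813 + 2 × 0.677 = 6.167
α = (k/(k−1))·(1 − ΣVar(i)/Var(T)) = (3/2)·(1 − 4.813/6.167) = 0.329

α = 0.329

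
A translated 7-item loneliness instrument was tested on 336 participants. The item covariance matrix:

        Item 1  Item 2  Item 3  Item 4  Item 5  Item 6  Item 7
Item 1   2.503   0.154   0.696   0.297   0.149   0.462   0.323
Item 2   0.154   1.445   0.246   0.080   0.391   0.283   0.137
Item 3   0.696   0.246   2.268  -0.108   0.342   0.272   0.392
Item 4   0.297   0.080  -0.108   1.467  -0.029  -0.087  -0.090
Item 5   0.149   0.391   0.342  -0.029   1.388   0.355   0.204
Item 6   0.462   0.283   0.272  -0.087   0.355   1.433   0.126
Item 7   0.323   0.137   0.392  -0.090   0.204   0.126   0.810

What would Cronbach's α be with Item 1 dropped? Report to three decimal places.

Remaining items: Item 2, Item 3, Item 4, Item 5, Item 6, Item 7 (k = 6).
Σσ²ᵢ = 1.445 + 2.268 + 1.467 + 1.388 + 1.433 + 0.810 = 8.811
Var(T) = 8.811 + 2 × 2.514 = 13.839
α (item deleted) = (6/5)·(1 − 8.811/13.839) = 0.436

Cronbach's α = 0.436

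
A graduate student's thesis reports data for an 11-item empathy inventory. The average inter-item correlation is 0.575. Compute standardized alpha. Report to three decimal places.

α = 0.937

Standardized α = k·r̄ / (1 + (k−1)·r̄) = 11 × 0.575 / (1 + 10 × 0.575)
  = 6.3250 / 6.7500 = 0.937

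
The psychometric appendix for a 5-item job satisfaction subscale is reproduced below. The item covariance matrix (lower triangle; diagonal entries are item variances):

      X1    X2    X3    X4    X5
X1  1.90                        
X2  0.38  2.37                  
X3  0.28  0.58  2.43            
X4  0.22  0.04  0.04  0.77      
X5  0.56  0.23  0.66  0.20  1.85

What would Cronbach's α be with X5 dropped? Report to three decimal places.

Remaining items: X1, X2, X3, X4 (k = 4).
ΣVar(i) = 1.90 + 2.37 + 2.43 + 0.77 = 7.47
Var(T) = 7.47 + 2 × 1.54 = 10.55
α (item deleted) = (4/3)·(1 − 7.47/10.55) = 0.389

Cronbach's α = 0.389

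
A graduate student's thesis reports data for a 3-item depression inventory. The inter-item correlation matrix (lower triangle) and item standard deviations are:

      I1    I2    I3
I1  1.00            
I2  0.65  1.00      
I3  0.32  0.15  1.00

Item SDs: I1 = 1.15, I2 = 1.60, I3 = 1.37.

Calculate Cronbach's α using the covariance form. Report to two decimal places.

Cronbach's α = 0.62

Σσ²ᵢ = 1.15² + 1.60² + 1.37² = 5.7594
Covariances σ_ij = r_ij · s_i · s_j:
  σ(I1,I2) = 0.65 × 1.15 × 1.60 = 1.1960
  σ(I1,I3) = 0.32 × 1.15 × 1.37 = 0.5042
  σ(I2,I3) = 0.15 × 1.60 × 1.37 = 0.3288
σ²_T = Σσ²ᵢ + 2·Σσ_ij = 5.7594 + 2 × 2.0290 = 9.8174
α = (3/2)·(1 − 5.7594/9.8174) = 0.62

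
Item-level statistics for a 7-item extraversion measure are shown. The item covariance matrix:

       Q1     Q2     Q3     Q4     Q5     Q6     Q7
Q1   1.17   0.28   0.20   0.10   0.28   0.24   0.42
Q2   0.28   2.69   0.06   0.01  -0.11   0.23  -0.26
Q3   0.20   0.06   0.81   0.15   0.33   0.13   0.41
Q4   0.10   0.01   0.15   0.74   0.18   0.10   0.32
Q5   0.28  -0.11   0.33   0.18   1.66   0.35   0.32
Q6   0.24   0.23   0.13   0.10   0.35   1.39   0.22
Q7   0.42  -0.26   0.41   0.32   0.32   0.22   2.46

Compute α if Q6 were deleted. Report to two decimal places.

Remaining items: Q1, Q2, Q3, Q4, Q5, Q7 (k = 6).
ΣVar(i) = 1.17 + 2.69 + 0.81 + 0.74 + 1.66 + 2.46 = 9.53
total variance = 9.53 + 2 × 2.69 = 14.91
α (item deleted) = (6/5)·(1 − 9.53/14.91) = 0.43

α = 0.43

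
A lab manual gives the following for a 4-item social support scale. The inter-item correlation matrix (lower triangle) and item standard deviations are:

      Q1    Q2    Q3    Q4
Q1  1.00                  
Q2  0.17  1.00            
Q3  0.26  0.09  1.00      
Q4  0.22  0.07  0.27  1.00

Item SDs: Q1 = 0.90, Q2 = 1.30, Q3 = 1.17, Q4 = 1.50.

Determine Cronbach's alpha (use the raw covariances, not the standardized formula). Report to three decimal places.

Σσ²ᵢ = 0.90² + 1.30² + 1.17² + 1.50² = 6.1189
Covariances σ_ij = r_ij · s_i · s_j:
  σ(Q1,Q2) = 0.17 × 0.90 × 1.30 = 0.1989
  σ(Q1,Q3) = 0.26 × 0.90 × 1.17 = 0.2738
  σ(Q1,Q4) = 0.22 × 0.90 × 1.50 = 0.2970
  σ(Q2,Q3) = 0.09 × 1.30 × 1.17 = 0.1369
  σ(Q2,Q4) = 0.07 × 1.30 × 1.50 = 0.1365
  σ(Q3,Q4) = 0.27 × 1.17 × 1.50 = 0.4738
σ²_T = Σσ²ᵢ + 2·Σσ_ij = 6.1189 + 2 × 1.5169 = 9.1527
α = (4/3)·(1 − 6.1189/9.1527) = 0.442

α = 0.442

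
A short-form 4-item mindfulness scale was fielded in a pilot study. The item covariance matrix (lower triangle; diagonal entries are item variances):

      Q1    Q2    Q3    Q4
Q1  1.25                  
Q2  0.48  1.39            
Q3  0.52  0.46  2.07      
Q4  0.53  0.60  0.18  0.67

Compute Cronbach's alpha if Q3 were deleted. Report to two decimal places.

α = 0.74

Remaining items: Q1, Q2, Q4 (k = 3).
Σσ²ᵢ = 1.25 + 1.39 + 0.67 = 3.31
σ²_total = 3.31 + 2 × 1.61 = 6.53
α (item deleted) = (3/2)·(1 − 3.31/6.53) = 0.74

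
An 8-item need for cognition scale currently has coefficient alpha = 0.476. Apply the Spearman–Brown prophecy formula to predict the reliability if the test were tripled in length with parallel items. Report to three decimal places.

predicted reliability = 0.732

Length factor m = 3
α' = m·α / (1 + (m−1)·α)
   = 3 × 0.476 / (1 + (3 − 1) × 0.476)
   = 1.4280 / 1.9520 = 0.732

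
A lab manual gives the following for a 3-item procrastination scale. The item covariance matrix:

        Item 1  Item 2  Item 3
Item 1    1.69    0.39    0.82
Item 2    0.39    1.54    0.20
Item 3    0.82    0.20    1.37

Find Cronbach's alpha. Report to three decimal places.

Cronbach's alpha = 0.570

Σσ²ᵢ = 1.69 + 1.54 + 1.37 = 4.60
Σ_{i<j} σ_ij = 1.41
σ²_total = 4.60 + 2 × 1.41 = 7.42
α = (k/(k−1))·(1 − Σσ²ᵢ/σ²_total) = (3/2)·(1 − 4.60/7.42) = 0.570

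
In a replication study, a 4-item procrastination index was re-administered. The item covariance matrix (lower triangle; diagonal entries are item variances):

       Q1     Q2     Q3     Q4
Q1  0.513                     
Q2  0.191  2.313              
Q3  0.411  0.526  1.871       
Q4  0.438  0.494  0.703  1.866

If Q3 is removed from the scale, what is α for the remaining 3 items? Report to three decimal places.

Remaining items: Q1, Q2, Q4 (k = 3).
ΣVar(i) = 0.513 + 2.313 + 1.866 = 4.692
σ²_T = 4.692 + 2 × 1.123 = 6.938
α (item deleted) = (3/2)·(1 − 4.692/6.938) = 0.486

α = 0.486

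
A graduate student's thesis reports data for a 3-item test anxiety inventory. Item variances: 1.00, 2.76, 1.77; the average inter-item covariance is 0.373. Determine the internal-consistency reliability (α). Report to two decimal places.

Σσ²ᵢ = 1.00 + 2.76 + 1.77 = 5.53
Sum of the 3 distinct covariances = 3 × 0.373 = 1.119
Var(T) = Σσ²ᵢ + 2·Σcov = 5.53 + 2 × 1.119 = 7.768
α = (3/2)·(1 − 5.53/7.768) = 0.43

α = 0.43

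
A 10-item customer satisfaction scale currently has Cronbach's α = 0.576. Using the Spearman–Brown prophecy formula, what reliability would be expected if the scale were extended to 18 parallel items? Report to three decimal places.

predicted reliability = 0.710

Length factor m = 18/10 = 1.8000
α' = m·α / (1 + (m−1)·α)
   = 18/10 × 0.576 / (1 + (18/10 − 1) × 0.576)
   = 1.0368 / 1.4608 = 0.710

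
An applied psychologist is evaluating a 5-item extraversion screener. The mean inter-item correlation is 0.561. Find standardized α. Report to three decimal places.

α = 0.865

Standardized α = k·r̄ / (1 + (k−1)·r̄) = 5 × 0.561 / (1 + 4 × 0.561)
  = 2.8050 / 3.2440 = 0.865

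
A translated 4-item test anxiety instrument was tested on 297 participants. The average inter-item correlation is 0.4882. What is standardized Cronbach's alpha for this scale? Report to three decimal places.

α = 0.792

Standardized α = k·r̄ / (1 + (k−1)·r̄) = 4 × 0.4882 / (1 + 3 × 0.4882)
  = 1.9528 / 2.4646 = 0.792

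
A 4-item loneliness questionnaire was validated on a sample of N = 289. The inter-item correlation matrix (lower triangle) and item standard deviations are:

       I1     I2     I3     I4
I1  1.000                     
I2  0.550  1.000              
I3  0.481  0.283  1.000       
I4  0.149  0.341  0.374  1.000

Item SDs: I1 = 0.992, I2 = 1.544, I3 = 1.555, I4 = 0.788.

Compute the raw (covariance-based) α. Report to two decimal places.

Σσ²ᵢ = 0.992² + 1.544² + 1.555² + 0.788² = 6.4070
Covariances σ_ij = r_ij · s_i · s_j:
  σ(I1,I2) = 0.550 × 0.992 × 1.544 = 0.8424
  σ(I1,I3) = 0.481 × 0.992 × 1.555 = 0.7420
  σ(I1,I4) = 0.149 × 0.992 × 0.788 = 0.1165
  σ(I2,I3) = 0.283 × 1.544 × 1.555 = 0.6795
  σ(I2,I4) = 0.341 × 1.544 × 0.788 = 0.4149
  σ(I3,I4) = 0.374 × 1.555 × 0.788 = 0.4583
σ²_T = Σσ²ᵢ + 2·Σσ_ij = 6.4070 + 2 × 3.2536 = 12.9142
α = (4/3)·(1 − 6.4070/12.9142) = 0.67

α = 0.67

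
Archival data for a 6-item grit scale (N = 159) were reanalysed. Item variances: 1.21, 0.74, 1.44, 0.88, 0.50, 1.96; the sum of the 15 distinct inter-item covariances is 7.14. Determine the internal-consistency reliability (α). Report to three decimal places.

α = 0.816

sum of item variances = 1.21 + 0.74 + 1.44 + 0.88 + 0.50 + 1.96 = 6.73
Sum of distinct covariances = 7.14
σ²_T = sum of item variances + 2·Σcov = 6.73 + 2 × 7.14 = 21.01
α = (6/5)·(1 − 6.73/21.01) = 0.816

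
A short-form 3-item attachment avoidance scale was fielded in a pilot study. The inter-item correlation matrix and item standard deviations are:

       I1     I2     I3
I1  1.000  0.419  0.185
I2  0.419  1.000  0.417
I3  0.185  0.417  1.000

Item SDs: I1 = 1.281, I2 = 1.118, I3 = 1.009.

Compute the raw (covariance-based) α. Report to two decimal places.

α = 0.60

Σσ²ᵢ = 1.281² + 1.118² + 1.009² = 3.9090
Covariances σ_ij = r_ij · s_i · s_j:
  σ(I1,I2) = 0.419 × 1.281 × 1.118 = 0.6001
  σ(I1,I3) = 0.185 × 1.281 × 1.009 = 0.2391
  σ(I2,I3) = 0.417 × 1.118 × 1.009 = 0.4704
σ²_T = Σσ²ᵢ + 2·Σσ_ij = 3.9090 + 2 × 1.3096 = 6.5282
α = (3/2)·(1 − 3.9090/6.5282) = 0.60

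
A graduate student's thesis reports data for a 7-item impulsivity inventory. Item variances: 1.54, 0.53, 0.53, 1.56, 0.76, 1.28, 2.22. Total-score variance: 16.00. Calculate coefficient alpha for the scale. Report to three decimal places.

α = 0.553

ΣVar(i) = 1.54 + 0.53 + 0.53 + 1.56 + 0.76 + 1.28 + 2.22 = 8.42
α = (k/(k−1))·(1 − ΣVar(i)/σ²_total) = (7/6)·(1 − 8.42/16.00) = 0.553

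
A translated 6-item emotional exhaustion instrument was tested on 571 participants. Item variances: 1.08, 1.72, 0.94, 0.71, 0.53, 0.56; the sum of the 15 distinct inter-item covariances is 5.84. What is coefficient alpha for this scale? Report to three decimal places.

α = 0.814

ΣVar(i) = 1.08 + 1.72 + 0.94 + 0.71 + 0.53 + 0.56 = 5.54
Sum of distinct covariances = 5.84
total variance = ΣVar(i) + 2·Σcov = 5.54 + 2 × 5.84 = 17.22
α = (6/5)·(1 − 5.54/17.22) = 0.814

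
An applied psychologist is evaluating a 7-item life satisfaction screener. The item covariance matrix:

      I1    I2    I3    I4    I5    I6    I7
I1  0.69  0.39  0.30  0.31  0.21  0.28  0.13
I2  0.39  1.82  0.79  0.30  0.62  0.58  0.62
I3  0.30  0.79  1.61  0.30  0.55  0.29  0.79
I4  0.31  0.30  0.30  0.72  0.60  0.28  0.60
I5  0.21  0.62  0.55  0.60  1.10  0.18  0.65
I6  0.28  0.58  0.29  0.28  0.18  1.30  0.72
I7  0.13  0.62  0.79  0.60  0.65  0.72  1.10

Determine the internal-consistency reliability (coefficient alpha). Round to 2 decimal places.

sum of item variances = 0.69 + 1.82 + 1.61 + 0.72 + 1.10 + 1.30 + 1.10 = 8.34
Σ_{i<j} σ_ij = 9.49
σ²_T = 8.34 + 2 × 9.49 = 27.32
α = (k/(k−1))·(1 − sum of item variances/σ²_T) = (7/6)·(1 − 8.34/27.32) = 0.81

coefficient alpha = 0.81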